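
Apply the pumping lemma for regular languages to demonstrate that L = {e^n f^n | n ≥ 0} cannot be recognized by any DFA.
Assume L is regular with pumping length p. Idea: pumping the e-block changes the count balance.
Choose s = e^p f^p (length 2p ≥ p). By the pumping lemma, s = xyz with |xy| ≤ p, |y| > 0. So y = e^k for some k > 0 (since xy is entirely within the e's). Pumping gives xy²z = e^(p+k) f^p, which is not in L since p+k ≠ p.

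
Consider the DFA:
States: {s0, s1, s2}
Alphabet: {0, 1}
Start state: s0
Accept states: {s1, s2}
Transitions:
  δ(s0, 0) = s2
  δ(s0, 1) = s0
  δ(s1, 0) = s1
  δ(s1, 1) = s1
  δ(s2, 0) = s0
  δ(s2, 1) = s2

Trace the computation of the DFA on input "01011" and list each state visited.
read '0': s0 → s2
  read '1': s2 → s2
  read '0': s2 → s0
  read '1': s0 → s0
  read '1': s0 → s0
s0 -> s2 -> s2 -> s0 -> s0 -> s0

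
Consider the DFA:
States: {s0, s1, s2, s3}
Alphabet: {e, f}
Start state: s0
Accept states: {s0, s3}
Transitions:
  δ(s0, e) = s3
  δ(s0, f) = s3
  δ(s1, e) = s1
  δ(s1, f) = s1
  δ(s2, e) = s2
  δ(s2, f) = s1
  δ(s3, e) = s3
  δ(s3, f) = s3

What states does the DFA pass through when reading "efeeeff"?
read 'e': s0 → s3
  read 'f': s3 → s3
  read 'e': s3 → s3
  read 'e': s3 → s3
  read 'e': s3 → s3
  read 'f': s3 → s3
  read 'f': s3 → s3
s0 -> s3 -> s3 -> s3 -> s3 -> s3 -> s3 -> s3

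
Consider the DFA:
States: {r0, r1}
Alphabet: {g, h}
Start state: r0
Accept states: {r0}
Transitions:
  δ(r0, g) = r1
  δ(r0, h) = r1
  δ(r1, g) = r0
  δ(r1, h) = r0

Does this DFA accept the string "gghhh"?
Processing string "gghhh":
  r0 --g--> r1
  r1 --g--> r0
  r0 --h--> r1
  r1 --h--> r0
  r0 --h--> r1
Final state: r1
Accept states: {r0}
No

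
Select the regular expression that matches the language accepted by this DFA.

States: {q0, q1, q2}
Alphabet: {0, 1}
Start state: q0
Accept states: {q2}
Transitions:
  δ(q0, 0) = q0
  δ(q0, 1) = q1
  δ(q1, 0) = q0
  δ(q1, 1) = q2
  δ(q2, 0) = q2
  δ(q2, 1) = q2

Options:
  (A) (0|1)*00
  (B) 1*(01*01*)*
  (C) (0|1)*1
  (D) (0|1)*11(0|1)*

Check each option against the DFA on short strings; one disagreement eliminates an option:
  (A) (0|1)*00: on '00' the DFA goes q0 → q0 → q0 and rejects (q0 ∉ Accept), but the regex matches it → eliminate
  (B) 1*(01*01*)*: on ε the DFA stays in q0 and rejects (q0 ∉ Accept), but the regex matches it → eliminate
  (C) (0|1)*1: on '1' the DFA goes q0 → q1 and rejects (q1 ∉ Accept), but the regex matches it → eliminate
  (D) (0|1)*11(0|1)*: agrees with the DFA on every string of length ≤ 6
Only (D) is consistent with the DFA.
(D) (0|1)*11(0|1)*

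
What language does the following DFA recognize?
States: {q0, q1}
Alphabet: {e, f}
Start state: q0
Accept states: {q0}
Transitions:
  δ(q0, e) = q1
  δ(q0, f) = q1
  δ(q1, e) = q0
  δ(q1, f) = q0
Testing a few strings:
  'ef' → accept
  'f' → reject
  'ee' → accept
  'eef' → reject
State roles: q0=even length so far; q1=odd length so far
All strings over {e,f} of even length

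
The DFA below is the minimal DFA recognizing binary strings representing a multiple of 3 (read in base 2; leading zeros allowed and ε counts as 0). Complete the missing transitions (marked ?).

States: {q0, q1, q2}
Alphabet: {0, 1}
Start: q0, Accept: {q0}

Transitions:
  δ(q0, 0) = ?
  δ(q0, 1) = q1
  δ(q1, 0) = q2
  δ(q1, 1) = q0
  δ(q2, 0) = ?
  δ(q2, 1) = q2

From the language and accept set, identify what each state tracks — q0: value ≡ 0 (mod 3); q1: value ≡ 1 (mod 3); q2: value ≡ 2 (mod 3).
Each missing δ(q, a) is the state matching the new tracked value after reading a.
δ(q0, 0) = q0; δ(q2, 0) = q1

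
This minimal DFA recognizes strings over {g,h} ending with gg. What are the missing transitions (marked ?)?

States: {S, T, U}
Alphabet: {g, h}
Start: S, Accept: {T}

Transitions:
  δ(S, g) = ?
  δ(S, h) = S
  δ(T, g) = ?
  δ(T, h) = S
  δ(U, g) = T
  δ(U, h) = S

From the language and accept set, identify what each state tracks — S: last symbol not g; T: two trailing g's; U: one trailing g.
Each missing δ(q, a) is the state matching the new tracked value after reading a.
δ(S, g) = U; δ(T, g) = T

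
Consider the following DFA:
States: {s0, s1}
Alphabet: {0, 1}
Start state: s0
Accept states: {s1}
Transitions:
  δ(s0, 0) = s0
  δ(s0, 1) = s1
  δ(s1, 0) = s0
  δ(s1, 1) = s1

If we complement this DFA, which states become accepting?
Complement accept states = All states \ Original accept states
= {s0, s1} \ {s1}
{s0}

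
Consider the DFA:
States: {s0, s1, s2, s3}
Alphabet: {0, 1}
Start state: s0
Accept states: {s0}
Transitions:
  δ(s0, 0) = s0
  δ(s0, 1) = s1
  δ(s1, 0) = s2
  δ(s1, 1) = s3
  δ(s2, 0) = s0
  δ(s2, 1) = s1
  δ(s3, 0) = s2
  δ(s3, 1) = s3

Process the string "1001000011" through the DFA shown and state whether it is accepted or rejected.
Processing string "1001000011":
  s0 --1--> s1
  s1 --0--> s2
  s2 --0--> s0
  s0 --1--> s1
  s1 --0--> s2
  s2 --0--> s0
  s0 --0--> s0
  s0 --0--> s0
  s0 --1--> s1
  s1 --1--> s3
Final state: s3
Accept states: {s0}
No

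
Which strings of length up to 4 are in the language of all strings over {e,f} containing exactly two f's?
ff, eff, fef, ffe, eeff, efef, effe, feef, fefe, ffee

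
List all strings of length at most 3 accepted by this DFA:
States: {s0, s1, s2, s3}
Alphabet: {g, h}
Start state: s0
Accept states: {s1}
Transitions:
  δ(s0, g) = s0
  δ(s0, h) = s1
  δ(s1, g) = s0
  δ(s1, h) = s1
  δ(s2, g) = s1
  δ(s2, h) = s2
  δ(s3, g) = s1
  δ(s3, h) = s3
h, gh, hh, ggh, ghh, hgh, hhh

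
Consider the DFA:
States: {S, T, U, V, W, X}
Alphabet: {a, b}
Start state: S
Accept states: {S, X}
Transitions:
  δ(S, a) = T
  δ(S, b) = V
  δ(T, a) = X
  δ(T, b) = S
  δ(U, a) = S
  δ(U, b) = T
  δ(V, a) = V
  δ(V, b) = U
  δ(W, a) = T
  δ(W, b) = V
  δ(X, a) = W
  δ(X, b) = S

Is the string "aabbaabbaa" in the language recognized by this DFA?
Processing string "aabbaabbaa":
  S --a--> T
  T --a--> X
  X --b--> S
  S --b--> V
  V --a--> V
  V --a--> V
  V --b--> U
  U --b--> T
  T --a--> X
  X --a--> W
Final state: W
Accept states: {S, X}
No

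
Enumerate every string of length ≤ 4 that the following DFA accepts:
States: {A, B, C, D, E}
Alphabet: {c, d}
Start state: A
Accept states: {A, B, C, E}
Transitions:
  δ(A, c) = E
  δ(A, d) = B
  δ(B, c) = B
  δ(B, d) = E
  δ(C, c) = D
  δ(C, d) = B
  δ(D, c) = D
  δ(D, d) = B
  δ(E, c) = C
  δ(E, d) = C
ε, c, d, cc, cd, dc, dd, ccd, cdd, dcc, dcd, ddc, ddd, cccd, ccdc, ccdd, cdcd, cddc, cddd, dccc, dccd, dcdc, dcdd, ddcd, dddd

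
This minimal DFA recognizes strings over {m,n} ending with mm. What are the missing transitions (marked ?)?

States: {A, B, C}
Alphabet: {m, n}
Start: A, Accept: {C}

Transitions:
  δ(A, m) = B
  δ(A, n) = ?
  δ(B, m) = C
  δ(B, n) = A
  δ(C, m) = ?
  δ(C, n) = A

From the language and accept set, identify what each state tracks — A: last symbol not m; B: one trailing m; C: two trailing m's.
Each missing δ(q, a) is the state matching the new tracked value after reading a.
δ(A, n) = A; δ(C, m) = C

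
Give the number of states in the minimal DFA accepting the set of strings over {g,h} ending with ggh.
By Myhill–Nerode, count the distinguishable equivalence classes: 4 classes — one per longest suffix of the input that is a prefix of 'ggh' (lengths 0 through 3); only the length-3 class is accepting.
4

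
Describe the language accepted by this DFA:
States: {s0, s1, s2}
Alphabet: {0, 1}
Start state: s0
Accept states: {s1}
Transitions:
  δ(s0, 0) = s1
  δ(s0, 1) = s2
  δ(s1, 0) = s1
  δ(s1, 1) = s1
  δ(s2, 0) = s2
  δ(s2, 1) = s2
Testing a few strings:
  '1' → reject
  '00' → accept
  '010' → accept
  '01' → accept
State roles: s0=no input read; s1=started with 0; s2=started with 1 (dead)
All binary strings starting with 0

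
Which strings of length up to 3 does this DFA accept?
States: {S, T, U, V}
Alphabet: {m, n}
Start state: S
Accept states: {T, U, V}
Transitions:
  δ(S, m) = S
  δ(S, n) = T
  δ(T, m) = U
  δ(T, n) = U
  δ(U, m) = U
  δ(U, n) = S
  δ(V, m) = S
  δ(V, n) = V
n, mn, nm, nn, mmn, mnm, mnn, nmm, nnm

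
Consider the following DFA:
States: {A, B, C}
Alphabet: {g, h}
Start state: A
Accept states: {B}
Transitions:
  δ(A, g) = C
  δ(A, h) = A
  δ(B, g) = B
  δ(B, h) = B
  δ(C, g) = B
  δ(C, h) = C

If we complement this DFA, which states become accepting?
Complement accept states = All states \ Original accept states
= {A, B, C} \ {B}
{A, C}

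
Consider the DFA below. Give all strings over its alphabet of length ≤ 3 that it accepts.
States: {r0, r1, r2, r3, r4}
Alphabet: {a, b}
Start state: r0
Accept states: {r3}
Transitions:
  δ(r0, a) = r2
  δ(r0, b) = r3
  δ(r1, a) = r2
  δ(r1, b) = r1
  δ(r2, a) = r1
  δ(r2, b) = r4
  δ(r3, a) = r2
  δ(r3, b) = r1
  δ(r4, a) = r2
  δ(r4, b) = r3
b, abb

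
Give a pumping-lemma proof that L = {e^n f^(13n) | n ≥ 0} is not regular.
Assume L is regular with pumping length p. Idea: pumping the e-block breaks the 1:13 ratio.
Choose s = e^p f^(13p) (length 14p ≥ p). By the pumping lemma, s = xyz with |xy| ≤ p, |y| > 0, so y = e^k with k ≥ 1. Then xy²z = e^(p+k) f^(13p). For this to be in L we would need 13p = 13(p+k), i.e. 13k = 0, contradicting k ≥ 1. So xy²z ∉ L.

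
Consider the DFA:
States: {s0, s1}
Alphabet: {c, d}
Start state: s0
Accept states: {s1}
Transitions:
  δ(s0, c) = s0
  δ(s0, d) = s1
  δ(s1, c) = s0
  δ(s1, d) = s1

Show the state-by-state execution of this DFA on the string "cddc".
read 'c': s0 → s0
  read 'd': s0 → s1
  read 'd': s1 → s1
  read 'c': s1 → s0
s0 -> s0 -> s1 -> s1 -> s0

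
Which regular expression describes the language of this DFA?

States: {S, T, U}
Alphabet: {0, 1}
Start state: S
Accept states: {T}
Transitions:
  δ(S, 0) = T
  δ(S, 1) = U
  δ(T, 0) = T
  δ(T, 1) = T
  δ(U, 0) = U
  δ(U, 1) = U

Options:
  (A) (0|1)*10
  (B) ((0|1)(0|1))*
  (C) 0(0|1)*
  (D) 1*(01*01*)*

Check each option against the DFA on short strings; one disagreement eliminates an option:
  (A) (0|1)*10: on '0' the DFA goes S → T and accepts (T ∈ Accept), but the regex does not match it → eliminate
  (B) ((0|1)(0|1))*: on ε the DFA stays in S and rejects (S ∉ Accept), but the regex matches it → eliminate
  (C) 0(0|1)*: agrees with the DFA on every string of length ≤ 6
  (D) 1*(01*01*)*: on ε the DFA stays in S and rejects (S ∉ Accept), but the regex matches it → eliminate
Only (C) is consistent with the DFA.
(C) 0(0|1)*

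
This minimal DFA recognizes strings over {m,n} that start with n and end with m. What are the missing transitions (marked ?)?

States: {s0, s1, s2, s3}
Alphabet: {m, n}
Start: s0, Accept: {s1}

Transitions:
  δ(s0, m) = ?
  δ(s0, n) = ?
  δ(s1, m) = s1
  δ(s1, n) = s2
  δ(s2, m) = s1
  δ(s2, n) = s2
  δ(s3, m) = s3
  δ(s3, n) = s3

From the language and accept set, identify what each state tracks — s0: no input read; s1: started with n, last symbol m; s2: started with n, last symbol n; s3: started with m (dead).
Each missing δ(q, a) is the state matching the new tracked value after reading a.
δ(s0, m) = s3; δ(s0, n) = s2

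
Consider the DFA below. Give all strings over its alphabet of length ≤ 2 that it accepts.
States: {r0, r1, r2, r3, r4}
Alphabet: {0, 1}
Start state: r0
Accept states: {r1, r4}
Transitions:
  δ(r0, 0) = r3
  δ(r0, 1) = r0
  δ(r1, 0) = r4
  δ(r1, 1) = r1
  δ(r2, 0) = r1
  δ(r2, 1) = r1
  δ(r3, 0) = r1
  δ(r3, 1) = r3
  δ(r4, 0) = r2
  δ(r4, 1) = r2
00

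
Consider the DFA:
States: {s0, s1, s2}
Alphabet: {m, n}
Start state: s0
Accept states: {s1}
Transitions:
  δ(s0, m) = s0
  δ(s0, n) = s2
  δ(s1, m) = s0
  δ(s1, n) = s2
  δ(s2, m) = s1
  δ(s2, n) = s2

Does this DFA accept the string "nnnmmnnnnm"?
Processing string "nnnmmnnnnm":
  s0 --n--> s2
  s2 --n--> s2
  s2 --n--> s2
  s2 --m--> s1
  s1 --m--> s0
  s0 --n--> s2
  s2 --n--> s2
  s2 --n--> s2
  s2 --n--> s2
  s2 --m--> s1
Final state: s1
Accept states: {s1}
Yes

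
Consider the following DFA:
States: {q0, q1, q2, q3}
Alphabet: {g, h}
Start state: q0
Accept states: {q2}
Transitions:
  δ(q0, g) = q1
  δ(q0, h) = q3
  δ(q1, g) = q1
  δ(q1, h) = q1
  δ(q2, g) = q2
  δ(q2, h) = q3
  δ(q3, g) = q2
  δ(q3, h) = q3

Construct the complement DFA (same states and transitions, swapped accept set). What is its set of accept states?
Complement accept states = All states \ Original accept states
= {q0, q1, q2, q3} \ {q2}
{q0, q1, q3}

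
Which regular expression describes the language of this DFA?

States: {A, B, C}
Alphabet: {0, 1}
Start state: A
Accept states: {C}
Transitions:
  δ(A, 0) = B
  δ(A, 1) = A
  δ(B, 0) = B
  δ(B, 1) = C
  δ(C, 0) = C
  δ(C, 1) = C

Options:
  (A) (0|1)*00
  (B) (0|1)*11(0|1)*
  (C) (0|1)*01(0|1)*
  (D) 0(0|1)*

Check each option against the DFA on short strings; one disagreement eliminates an option:
  (A) (0|1)*00: on '00' the DFA goes A → B → B and rejects (B ∉ Accept), but the regex matches it → eliminate
  (B) (0|1)*11(0|1)*: on '01' the DFA goes A → B → C and accepts (C ∈ Accept), but the regex does not match it → eliminate
  (C) (0|1)*01(0|1)*: agrees with the DFA on every string of length ≤ 6
  (D) 0(0|1)*: on '0' the DFA goes A → B and rejects (B ∉ Accept), but the regex matches it → eliminate
Only (C) is consistent with the DFA.
(C) (0|1)*01(0|1)*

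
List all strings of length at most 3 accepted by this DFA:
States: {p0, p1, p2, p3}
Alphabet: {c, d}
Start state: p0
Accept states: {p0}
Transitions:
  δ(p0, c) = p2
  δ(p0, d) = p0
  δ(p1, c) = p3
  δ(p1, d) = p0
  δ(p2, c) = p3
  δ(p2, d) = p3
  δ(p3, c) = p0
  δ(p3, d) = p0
ε, d, dd, ccc, ccd, cdc, cdd, ddd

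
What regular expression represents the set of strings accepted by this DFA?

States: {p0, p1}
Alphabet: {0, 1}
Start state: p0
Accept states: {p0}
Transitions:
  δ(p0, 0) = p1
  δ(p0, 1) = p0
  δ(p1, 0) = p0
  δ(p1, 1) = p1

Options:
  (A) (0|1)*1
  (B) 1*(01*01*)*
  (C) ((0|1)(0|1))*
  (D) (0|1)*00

Check each option against the DFA on short strings; one disagreement eliminates an option:
  (A) (0|1)*1: on ε the DFA stays in p0 and accepts (p0 ∈ Accept), but the regex does not match it → eliminate
  (B) 1*(01*01*)*: agrees with the DFA on every string of length ≤ 6
  (C) ((0|1)(0|1))*: on '1' the DFA goes p0 → p0 and accepts (p0 ∈ Accept), but the regex does not match it → eliminate
  (D) (0|1)*00: on ε the DFA stays in p0 and accepts (p0 ∈ Accept), but the regex does not match it → eliminate
Only (B) is consistent with the DFA.
(B) 1*(01*01*)*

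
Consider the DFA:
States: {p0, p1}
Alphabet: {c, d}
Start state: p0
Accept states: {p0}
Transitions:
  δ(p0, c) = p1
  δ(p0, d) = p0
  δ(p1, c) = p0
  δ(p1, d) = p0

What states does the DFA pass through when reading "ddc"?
read 'd': p0 → p0
  read 'd': p0 → p0
  read 'c': p0 → p1
p0 -> p0 -> p0 -> p1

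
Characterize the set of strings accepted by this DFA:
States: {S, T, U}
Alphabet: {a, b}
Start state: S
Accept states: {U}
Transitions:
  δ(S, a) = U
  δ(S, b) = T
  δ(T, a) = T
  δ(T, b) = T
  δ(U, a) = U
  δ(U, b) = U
Testing a few strings:
  'ab' → accept
  'a' → accept
  'bb' → reject
  'b' → reject
State roles: S=no input read; T=started with b (dead); U=started with a
All strings over {a,b} starting with a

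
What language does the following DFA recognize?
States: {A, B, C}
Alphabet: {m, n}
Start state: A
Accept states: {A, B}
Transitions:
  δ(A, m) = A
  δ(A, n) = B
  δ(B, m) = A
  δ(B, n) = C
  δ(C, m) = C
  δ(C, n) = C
Testing a few strings:
  'n' → accept
  'mnn' → reject
  'nnn' → reject
  'nn' → reject
State roles: A=last symbol not n (ok); B=last symbol n (ok); C=saw nn (dead)
All strings over {m,n} with no two consecutive n's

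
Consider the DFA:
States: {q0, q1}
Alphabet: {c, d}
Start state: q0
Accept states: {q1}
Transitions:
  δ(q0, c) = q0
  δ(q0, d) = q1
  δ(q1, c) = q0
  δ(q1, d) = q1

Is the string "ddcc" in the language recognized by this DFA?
Processing string "ddcc":
  q0 --d--> q1
  q1 --d--> q1
  q1 --c--> q0
  q0 --c--> q0
Final state: q0
Accept states: {q1}
No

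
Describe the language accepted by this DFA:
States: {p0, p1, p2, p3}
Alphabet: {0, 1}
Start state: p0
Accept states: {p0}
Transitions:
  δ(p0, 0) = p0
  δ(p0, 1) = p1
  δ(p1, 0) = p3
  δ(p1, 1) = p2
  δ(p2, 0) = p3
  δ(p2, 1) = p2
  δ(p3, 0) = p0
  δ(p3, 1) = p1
Testing a few strings:
  '00' → accept
  '0000' → accept
  '100' → accept
  '000' → accept
State roles: p0=value ≡ 0 (mod 4); p1=value ≡ 1 (mod 4); p2=value ≡ 3 (mod 4); p3=value ≡ 2 (mod 4)
All binary strings representing a multiple of 4 (read in base 2; leading zeros allowed and ε counts as 0)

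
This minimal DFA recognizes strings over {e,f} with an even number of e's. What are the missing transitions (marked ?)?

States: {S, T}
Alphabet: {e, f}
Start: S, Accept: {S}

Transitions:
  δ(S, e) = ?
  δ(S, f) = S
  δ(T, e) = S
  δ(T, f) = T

From the language and accept set, identify what each state tracks — S: even number of e's so far; T: odd number of e's so far.
Each missing δ(q, a) is the state matching the new tracked value after reading a.
δ(S, e) = T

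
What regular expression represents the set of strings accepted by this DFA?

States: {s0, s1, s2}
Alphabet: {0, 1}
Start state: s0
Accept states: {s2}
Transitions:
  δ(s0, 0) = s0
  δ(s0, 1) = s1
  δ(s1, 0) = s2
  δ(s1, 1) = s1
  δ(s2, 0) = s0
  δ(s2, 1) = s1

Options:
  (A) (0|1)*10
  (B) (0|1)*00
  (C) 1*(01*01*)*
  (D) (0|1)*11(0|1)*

Check each option against the DFA on short strings; one disagreement eliminates an option:
  (A) (0|1)*10: agrees with the DFA on every string of length ≤ 6
  (B) (0|1)*00: on '00' the DFA goes s0 → s0 → s0 and rejects (s0 ∉ Accept), but the regex matches it → eliminate
  (C) 1*(01*01*)*: on ε the DFA stays in s0 and rejects (s0 ∉ Accept), but the regex matches it → eliminate
  (D) (0|1)*11(0|1)*: on '10' the DFA goes s0 → s1 → s2 and accepts (s2 ∈ Accept), but the regex does not match it → eliminate
Only (A) is consistent with the DFA.
(A) (0|1)*10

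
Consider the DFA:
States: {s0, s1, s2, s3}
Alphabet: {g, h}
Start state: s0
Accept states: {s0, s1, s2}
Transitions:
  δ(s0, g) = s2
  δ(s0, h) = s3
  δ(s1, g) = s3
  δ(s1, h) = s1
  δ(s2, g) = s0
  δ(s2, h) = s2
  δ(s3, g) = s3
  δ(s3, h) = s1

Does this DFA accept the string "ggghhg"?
Processing string "ggghhg":
  s0 --g--> s2
  s2 --g--> s0
  s0 --g--> s2
  s2 --h--> s2
  s2 --h--> s2
  s2 --g--> s0
Final state: s0
Accept states: {s0, s1, s2}
Yes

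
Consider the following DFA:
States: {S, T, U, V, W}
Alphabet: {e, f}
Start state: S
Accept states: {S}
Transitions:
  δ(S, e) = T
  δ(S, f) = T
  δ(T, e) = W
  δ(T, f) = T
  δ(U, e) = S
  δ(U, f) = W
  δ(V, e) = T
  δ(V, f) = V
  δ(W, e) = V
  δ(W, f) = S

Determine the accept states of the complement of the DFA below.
Complement accept states = All states \ Original accept states
= {S, T, U, V, W} \ {S}
{T, U, V, W}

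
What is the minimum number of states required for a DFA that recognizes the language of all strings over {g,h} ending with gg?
By Myhill–Nerode, count the distinguishable equivalence classes: three classes — 0, 1, or ≥2 trailing g's.
3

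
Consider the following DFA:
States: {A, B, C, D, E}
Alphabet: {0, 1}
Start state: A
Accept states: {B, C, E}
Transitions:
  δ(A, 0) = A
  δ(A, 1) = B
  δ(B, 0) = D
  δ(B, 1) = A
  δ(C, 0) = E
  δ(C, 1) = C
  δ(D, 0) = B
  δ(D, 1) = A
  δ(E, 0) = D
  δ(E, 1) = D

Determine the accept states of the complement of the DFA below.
Complement accept states = All states \ Original accept states
= {A, B, C, D, E} \ {B, C, E}
{A, D}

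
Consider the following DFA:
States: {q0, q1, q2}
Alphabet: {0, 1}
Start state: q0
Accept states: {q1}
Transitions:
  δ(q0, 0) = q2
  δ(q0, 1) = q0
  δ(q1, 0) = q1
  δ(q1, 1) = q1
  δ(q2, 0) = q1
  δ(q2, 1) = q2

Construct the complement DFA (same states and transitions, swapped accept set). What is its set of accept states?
Complement accept states = All states \ Original accept states
= {q0, q1, q2} \ {q1}
{q0, q2}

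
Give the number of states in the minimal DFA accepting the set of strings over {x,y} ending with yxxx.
By Myhill–Nerode, count the distinguishable equivalence classes: 5 classes — one per longest suffix of the input that is a prefix of 'yxxx' (lengths 0 through 4); only the length-4 class is accepting.
5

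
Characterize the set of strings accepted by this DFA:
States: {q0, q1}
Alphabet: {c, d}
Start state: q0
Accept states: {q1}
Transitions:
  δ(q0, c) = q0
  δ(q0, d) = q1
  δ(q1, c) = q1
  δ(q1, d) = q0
Testing a few strings:
  'd' → accept
  'dc' → accept
  'cc' → reject
  'cd' → accept
State roles: q0=even number of d's so far; q1=odd number of d's so far
All strings over {c,d} with an odd number of d's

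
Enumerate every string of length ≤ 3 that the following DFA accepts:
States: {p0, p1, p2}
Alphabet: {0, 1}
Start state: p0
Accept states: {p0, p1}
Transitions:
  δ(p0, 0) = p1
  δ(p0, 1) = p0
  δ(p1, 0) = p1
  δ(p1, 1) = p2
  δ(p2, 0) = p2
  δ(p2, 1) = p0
ε, 0, 1, 00, 10, 11, 000, 011, 100, 110, 111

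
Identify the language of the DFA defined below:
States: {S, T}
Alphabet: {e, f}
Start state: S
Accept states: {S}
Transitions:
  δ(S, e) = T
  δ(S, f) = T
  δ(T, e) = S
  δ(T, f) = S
Testing a few strings:
  'f' → reject
  'ef' → accept
  'fff' → reject
  'fee' → reject
State roles: S=even length so far; T=odd length so far
All strings over {e,f} of even length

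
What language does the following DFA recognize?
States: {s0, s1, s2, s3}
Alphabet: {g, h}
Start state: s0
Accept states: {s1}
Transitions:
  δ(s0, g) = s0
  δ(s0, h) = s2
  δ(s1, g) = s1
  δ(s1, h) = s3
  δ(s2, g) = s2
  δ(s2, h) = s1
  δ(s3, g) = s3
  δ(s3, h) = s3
Testing a few strings:
  'hggg' → reject
  'h' → reject
  'g' → reject
  'ghh' → accept
State roles: s0=zero h's; s1=two h's; s2=one h; s3=≥ three h's (dead)
All strings over {g,h} containing exactly two h's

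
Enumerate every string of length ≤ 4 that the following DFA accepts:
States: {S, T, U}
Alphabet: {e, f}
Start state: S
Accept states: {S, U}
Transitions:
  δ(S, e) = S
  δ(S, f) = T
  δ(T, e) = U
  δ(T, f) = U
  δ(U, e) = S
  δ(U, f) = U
ε, e, ee, fe, ff, eee, efe, eff, fee, fef, ffe, fff, eeee, eefe, eeff, efee, efef, effe, efff, feee, fefe, feff, ffee, fffe, ffff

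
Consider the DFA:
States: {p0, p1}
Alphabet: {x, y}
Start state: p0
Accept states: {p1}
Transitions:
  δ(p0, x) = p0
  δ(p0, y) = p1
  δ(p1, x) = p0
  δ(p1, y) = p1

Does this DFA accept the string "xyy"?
Processing string "xyy":
  p0 --x--> p0
  p0 --y--> p1
  p1 --y--> p1
Final state: p1
Accept states: {p1}
Yes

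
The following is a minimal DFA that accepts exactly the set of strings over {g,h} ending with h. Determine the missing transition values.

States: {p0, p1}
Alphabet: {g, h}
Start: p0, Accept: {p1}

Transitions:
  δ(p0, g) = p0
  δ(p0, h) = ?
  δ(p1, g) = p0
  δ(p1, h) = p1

From the language and accept set, identify what each state tracks — p0: last symbol not h; p1: last symbol is h.
Each missing δ(q, a) is the state matching the new tracked value after reading a.
δ(p0, h) = p1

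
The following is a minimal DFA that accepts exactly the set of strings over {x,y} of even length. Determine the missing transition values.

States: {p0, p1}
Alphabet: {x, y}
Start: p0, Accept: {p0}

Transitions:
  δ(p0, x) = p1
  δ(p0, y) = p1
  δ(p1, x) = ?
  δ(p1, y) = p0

From the language and accept set, identify what each state tracks — p0: even length so far; p1: odd length so far.
Each missing δ(q, a) is the state matching the new tracked value after reading a.
δ(p1, x) = p0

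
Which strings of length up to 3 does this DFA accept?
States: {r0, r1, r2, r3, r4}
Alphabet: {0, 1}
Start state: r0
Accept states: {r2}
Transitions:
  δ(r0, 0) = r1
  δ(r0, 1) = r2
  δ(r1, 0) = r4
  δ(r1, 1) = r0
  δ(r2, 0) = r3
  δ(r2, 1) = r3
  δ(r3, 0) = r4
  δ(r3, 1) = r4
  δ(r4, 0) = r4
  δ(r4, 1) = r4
1, 011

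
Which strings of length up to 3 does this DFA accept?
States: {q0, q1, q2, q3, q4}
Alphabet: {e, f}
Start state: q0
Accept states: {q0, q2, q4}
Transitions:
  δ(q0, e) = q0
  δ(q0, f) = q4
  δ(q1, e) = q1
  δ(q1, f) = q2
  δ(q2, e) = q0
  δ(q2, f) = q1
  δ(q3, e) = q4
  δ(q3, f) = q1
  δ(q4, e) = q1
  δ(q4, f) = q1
ε, e, f, ee, ef, eee, eef, fef, fff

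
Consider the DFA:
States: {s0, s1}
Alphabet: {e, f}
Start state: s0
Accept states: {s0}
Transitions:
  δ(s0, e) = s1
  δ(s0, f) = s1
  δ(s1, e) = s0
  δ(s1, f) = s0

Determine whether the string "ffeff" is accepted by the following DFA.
Processing string "ffeff":
  s0 --f--> s1
  s1 --f--> s0
  s0 --e--> s1
  s1 --f--> s0
  s0 --f--> s1
Final state: s1
Accept states: {s0}
No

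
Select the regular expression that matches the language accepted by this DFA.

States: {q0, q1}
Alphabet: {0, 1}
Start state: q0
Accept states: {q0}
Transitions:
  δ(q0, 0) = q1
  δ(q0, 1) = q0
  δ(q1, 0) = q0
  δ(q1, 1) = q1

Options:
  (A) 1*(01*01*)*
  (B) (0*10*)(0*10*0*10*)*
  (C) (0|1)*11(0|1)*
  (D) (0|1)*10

Check each option against the DFA on short strings; one disagreement eliminates an option:
  (A) 1*(01*01*)*: agrees with the DFA on every string of length ≤ 6
  (B) (0*10*)(0*10*0*10*)*: on ε the DFA stays in q0 and accepts (q0 ∈ Accept), but the regex does not match it → eliminate
  (C) (0|1)*11(0|1)*: on ε the DFA stays in q0 and accepts (q0 ∈ Accept), but the regex does not match it → eliminate
  (D) (0|1)*10: on ε the DFA stays in q0 and accepts (q0 ∈ Accept), but the regex does not match it → eliminate
Only (A) is consistent with the DFA.
(A) 1*(01*01*)*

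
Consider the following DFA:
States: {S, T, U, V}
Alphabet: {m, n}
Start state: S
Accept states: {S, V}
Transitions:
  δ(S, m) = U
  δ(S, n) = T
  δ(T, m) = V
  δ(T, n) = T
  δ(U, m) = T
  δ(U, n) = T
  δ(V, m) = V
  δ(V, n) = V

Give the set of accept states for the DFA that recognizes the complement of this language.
Complement accept states = All states \ Original accept states
= {S, T, U, V} \ {S, V}
{T, U}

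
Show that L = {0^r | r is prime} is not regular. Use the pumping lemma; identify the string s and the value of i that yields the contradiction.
Assume L is regular with pumping length p. Idea: pumping by a suitable count produces a composite length.
Let q be a prime with q ≥ p and choose s = 0^q ∈ L. By the pumping lemma, s = xyz with |xy| ≤ p, |y| = k ≥ 1. Take i = q+1: |xy^(q+1)z| = q + q·k = q(1+k). Since q ≥ 2 and 1+k ≥ 2, q(1+k) is composite, so xy^(q+1)z ∉ L.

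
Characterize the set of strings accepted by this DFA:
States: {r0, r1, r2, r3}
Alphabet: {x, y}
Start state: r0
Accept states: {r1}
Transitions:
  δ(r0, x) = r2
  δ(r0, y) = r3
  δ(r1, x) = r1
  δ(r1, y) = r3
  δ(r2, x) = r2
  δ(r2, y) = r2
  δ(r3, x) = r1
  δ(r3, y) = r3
Testing a few strings:
  'xxyy' → reject
  'xxx' → reject
  'y' → reject
  'yyx' → accept
State roles: r0=no input read; r1=started with y, last symbol x; r2=started with x (dead); r3=started with y, last symbol y
All strings over {x,y} that start with y and end with x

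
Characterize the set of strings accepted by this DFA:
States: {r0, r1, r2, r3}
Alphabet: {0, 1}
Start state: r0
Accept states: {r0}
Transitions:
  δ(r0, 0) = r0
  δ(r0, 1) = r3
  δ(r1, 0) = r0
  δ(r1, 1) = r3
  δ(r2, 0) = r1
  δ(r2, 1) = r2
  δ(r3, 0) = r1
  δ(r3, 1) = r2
Testing a few strings:
  '0110' → reject
  '001' → reject
  '01' → reject
  '1100' → accept
State roles: r0=value ≡ 0 (mod 4); r1=value ≡ 2 (mod 4); r2=value ≡ 3 (mod 4); r3=value ≡ 1 (mod 4)
All binary strings representing a multiple of 4 (read in base 2; leading zeros allowed and ε counts as 0)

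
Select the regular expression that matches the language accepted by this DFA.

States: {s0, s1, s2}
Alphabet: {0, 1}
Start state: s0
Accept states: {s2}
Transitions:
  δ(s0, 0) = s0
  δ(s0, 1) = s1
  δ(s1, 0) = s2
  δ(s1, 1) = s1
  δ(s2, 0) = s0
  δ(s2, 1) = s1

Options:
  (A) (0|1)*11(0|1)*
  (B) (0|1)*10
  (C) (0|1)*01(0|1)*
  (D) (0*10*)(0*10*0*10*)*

Check each option against the DFA on short strings; one disagreement eliminates an option:
  (A) (0|1)*11(0|1)*: on '10' the DFA goes s0 → s1 → s2 and accepts (s2 ∈ Accept), but the regex does not match it → eliminate
  (B) (0|1)*10: agrees with the DFA on every string of length ≤ 6
  (C) (0|1)*01(0|1)*: on '01' the DFA goes s0 → s0 → s1 and rejects (s1 ∉ Accept), but the regex matches it → eliminate
  (D) (0*10*)(0*10*0*10*)*: on '1' the DFA goes s0 → s1 and rejects (s1 ∉ Accept), but the regex matches it → eliminate
Only (B) is consistent with the DFA.
(B) (0|1)*10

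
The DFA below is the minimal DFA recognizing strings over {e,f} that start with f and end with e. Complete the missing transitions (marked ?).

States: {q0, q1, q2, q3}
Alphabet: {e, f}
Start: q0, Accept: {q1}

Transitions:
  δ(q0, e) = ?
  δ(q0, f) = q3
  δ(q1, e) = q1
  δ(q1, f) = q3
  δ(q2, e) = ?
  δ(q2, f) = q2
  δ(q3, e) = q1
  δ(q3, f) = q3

From the language and accept set, identify what each state tracks — q0: no input read; q1: started with f, last symbol e; q2: started with e (dead); q3: started with f, last symbol f.
Each missing δ(q, a) is the state matching the new tracked value after reading a.
δ(q0, e) = q2; δ(q2, e) = q2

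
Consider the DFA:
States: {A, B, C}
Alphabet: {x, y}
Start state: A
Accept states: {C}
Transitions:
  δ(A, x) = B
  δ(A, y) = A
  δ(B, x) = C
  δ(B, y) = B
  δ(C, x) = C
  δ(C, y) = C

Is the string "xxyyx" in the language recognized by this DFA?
Processing string "xxyyx":
  A --x--> B
  B --x--> C
  C --y--> C
  C --y--> C
  C --x--> C
Final state: C
Accept states: {C}
Yes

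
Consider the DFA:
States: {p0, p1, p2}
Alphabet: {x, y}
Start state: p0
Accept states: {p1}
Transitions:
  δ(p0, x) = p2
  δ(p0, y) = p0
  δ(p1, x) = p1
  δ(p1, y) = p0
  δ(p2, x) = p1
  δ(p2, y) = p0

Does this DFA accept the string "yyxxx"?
Processing string "yyxxx":
  p0 --y--> p0
  p0 --y--> p0
  p0 --x--> p2
  p2 --x--> p1
  p1 --x--> p1
Final state: p1
Accept states: {p1}
Yes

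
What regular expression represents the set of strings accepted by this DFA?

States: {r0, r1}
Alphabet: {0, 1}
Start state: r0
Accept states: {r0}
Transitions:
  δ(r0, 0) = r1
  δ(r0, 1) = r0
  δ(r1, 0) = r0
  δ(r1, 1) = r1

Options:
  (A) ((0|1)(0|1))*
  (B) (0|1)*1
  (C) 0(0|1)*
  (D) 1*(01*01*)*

Check each option against the DFA on short strings; one disagreement eliminates an option:
  (A) ((0|1)(0|1))*: on '1' the DFA goes r0 → r0 and accepts (r0 ∈ Accept), but the regex does not match it → eliminate
  (B) (0|1)*1: on ε the DFA stays in r0 and accepts (r0 ∈ Accept), but the regex does not match it → eliminate
  (C) 0(0|1)*: on ε the DFA stays in r0 and accepts (r0 ∈ Accept), but the regex does not match it → eliminate
  (D) 1*(01*01*)*: agrees with the DFA on every string of length ≤ 6
Only (D) is consistent with the DFA.
(D) 1*(01*01*)*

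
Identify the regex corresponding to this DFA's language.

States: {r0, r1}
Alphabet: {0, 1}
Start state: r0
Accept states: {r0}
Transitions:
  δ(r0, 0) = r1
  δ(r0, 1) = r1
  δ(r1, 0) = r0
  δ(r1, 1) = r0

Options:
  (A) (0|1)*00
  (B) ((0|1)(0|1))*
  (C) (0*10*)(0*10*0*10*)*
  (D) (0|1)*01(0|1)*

Check each option against the DFA on short strings; one disagreement eliminates an option:
  (A) (0|1)*00: on ε the DFA stays in r0 and accepts (r0 ∈ Accept), but the regex does not match it → eliminate
  (B) ((0|1)(0|1))*: agrees with the DFA on every string of length ≤ 6
  (C) (0*10*)(0*10*0*10*)*: on ε the DFA stays in r0 and accepts (r0 ∈ Accept), but the regex does not match it → eliminate
  (D) (0|1)*01(0|1)*: on ε the DFA stays in r0 and accepts (r0 ∈ Accept), but the regex does not match it → eliminate
Only (B) is consistent with the DFA.
(B) ((0|1)(0|1))*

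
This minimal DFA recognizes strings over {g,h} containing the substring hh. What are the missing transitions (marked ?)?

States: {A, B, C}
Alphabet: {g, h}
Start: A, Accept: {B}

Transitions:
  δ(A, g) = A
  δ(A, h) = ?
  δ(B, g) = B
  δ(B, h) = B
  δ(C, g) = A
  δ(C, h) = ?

From the language and accept set, identify what each state tracks — A: no progress toward hh; B: substring hh seen; C: one trailing h.
Each missing δ(q, a) is the state matching the new tracked value after reading a.
δ(A, h) = C; δ(C, h) = B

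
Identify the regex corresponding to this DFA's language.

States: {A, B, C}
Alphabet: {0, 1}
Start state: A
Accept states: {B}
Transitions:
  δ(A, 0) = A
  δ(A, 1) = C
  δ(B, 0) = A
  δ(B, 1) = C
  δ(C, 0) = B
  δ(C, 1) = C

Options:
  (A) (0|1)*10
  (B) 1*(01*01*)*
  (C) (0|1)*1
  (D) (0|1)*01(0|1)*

Check each option against the DFA on short strings; one disagreement eliminates an option:
  (A) (0|1)*10: agrees with the DFA on every string of length ≤ 6
  (B) 1*(01*01*)*: on ε the DFA stays in A and rejects (A ∉ Accept), but the regex matches it → eliminate
  (C) (0|1)*1: on '1' the DFA goes A → C and rejects (C ∉ Accept), but the regex matches it → eliminate
  (D) (0|1)*01(0|1)*: on '01' the DFA goes A → A → C and rejects (C ∉ Accept), but the regex matches it → eliminate
Only (A) is consistent with the DFA.
(A) (0|1)*10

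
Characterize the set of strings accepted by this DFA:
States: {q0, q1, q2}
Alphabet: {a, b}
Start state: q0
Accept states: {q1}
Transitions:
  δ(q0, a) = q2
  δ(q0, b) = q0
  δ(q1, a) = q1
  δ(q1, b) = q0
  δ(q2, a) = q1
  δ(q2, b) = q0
Testing a few strings:
  'baba' → reject
  'aab' → reject
  'b' → reject
  'bab' → reject
State roles: q0=last symbol not a; q1=two trailing a's; q2=one trailing a
All strings over {a,b} ending with aa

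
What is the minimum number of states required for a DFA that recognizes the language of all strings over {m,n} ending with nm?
By Myhill–Nerode, count the distinguishable equivalence classes: three classes — suffix matches ε, n, or nm.
3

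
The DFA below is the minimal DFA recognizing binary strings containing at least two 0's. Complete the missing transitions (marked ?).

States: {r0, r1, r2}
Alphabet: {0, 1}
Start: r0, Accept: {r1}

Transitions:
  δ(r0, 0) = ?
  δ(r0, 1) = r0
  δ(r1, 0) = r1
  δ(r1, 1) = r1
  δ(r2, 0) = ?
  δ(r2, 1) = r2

From the language and accept set, identify what each state tracks — r0: zero 0's seen; r1: ≥ two 0's seen; r2: one 0 seen.
Each missing δ(q, a) is the state matching the new tracked value after reading a.
δ(r0, 0) = r2; δ(r2, 0) = r1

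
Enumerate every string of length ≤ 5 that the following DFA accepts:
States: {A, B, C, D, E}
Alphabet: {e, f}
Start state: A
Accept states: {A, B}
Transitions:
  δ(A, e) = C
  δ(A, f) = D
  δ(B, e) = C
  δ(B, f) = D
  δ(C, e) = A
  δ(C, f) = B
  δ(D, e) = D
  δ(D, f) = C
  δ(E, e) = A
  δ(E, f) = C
ε, ee, ef, ffe, fff, eeee, eeef, efee, efef, fefe, feff, eeffe, eefff, efffe, effff, feefe, feeff, ffeee, ffeef, fffee, fffef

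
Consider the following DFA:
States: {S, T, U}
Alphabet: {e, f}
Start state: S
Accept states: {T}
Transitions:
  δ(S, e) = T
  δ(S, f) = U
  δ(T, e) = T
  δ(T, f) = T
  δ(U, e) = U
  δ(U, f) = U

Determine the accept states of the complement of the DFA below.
Complement accept states = All states \ Original accept states
= {S, T, U} \ {T}
{S, U}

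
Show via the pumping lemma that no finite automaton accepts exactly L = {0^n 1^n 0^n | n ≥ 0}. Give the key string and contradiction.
Assume L is regular with pumping length p. Idea: pumping the first 0-block unbalances it against the other two.
Choose s = 0^p 1^p 0^p ∈ L (|s| = 3p ≥ p). By the pumping lemma, s = xyz with |xy| ≤ p, |y| > 0, so y = 0^k with k ≥ 1, inside the first 0-block. Then xy²z = 0^(p+k) 1^p 0^p. The first block has length p+k ≠ p, so the three block lengths are no longer equal and xy²z ∉ L.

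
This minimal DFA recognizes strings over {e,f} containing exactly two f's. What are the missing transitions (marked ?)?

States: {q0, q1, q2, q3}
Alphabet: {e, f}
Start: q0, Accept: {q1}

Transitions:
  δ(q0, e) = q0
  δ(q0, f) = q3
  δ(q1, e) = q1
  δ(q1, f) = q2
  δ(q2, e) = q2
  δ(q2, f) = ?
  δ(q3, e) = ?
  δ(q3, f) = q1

From the language and accept set, identify what each state tracks — q0: zero f's; q1: two f's; q2: ≥ three f's (dead); q3: one f.
Each missing δ(q, a) is the state matching the new tracked value after reading a.
δ(q2, f) = q2; δ(q3, e) = q3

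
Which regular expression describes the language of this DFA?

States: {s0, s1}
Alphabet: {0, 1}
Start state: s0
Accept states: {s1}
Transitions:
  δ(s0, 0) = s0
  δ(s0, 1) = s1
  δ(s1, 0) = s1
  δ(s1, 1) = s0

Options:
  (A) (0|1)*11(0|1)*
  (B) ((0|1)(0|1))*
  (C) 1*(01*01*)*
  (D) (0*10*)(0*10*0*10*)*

Check each option against the DFA on short strings; one disagreement eliminates an option:
  (A) (0|1)*11(0|1)*: on '1' the DFA goes s0 → s1 and accepts (s1 ∈ Accept), but the regex does not match it → eliminate
  (B) ((0|1)(0|1))*: on ε the DFA stays in s0 and rejects (s0 ∉ Accept), but the regex matches it → eliminate
  (C) 1*(01*01*)*: on ε the DFA stays in s0 and rejects (s0 ∉ Accept), but the regex matches it → eliminate
  (D) (0*10*)(0*10*0*10*)*: agrees with the DFA on every string of length ≤ 6
Only (D) is consistent with the DFA.
(D) (0*10*)(0*10*0*10*)*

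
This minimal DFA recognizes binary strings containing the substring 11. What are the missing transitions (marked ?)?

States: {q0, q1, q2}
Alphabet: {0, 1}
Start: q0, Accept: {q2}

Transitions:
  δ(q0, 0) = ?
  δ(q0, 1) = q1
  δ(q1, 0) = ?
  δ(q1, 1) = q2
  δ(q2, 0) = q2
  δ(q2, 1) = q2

From the language and accept set, identify what each state tracks — q0: no progress toward 11; q1: one trailing 1; q2: substring 11 seen.
Each missing δ(q, a) is the state matching the new tracked value after reading a.
δ(q0, 0) = q0; δ(q1, 0) = q0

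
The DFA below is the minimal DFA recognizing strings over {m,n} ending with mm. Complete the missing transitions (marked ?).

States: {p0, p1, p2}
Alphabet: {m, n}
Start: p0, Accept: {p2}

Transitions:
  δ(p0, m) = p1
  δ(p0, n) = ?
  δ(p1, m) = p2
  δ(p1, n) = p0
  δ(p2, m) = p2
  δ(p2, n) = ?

From the language and accept set, identify what each state tracks — p0: last symbol not m; p1: one trailing m; p2: two trailing m's.
Each missing δ(q, a) is the state matching the new tracked value after reading a.
δ(p0, n) = p0; δ(p2, n) = p0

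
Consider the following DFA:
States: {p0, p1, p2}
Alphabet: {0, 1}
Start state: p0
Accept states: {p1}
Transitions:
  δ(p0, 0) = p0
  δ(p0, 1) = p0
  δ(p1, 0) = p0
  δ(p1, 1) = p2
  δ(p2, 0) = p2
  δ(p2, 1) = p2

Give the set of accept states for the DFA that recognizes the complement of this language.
Complement accept states = All states \ Original accept states
= {p0, p1, p2} \ {p1}
{p0, p2}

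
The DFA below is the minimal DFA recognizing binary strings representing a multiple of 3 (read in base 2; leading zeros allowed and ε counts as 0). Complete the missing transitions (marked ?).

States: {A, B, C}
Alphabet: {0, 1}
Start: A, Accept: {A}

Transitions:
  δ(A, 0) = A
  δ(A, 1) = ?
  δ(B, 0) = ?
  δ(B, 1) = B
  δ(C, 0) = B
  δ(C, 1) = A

From the language and accept set, identify what each state tracks — A: value ≡ 0 (mod 3); B: value ≡ 2 (mod 3); C: value ≡ 1 (mod 3).
Each missing δ(q, a) is the state matching the new tracked value after reading a.
δ(A, 1) = C; δ(B, 0) = C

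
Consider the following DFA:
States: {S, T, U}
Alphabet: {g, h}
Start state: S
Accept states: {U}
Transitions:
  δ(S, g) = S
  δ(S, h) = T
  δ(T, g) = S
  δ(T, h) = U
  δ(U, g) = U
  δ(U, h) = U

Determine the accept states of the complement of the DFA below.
Complement accept states = All states \ Original accept states
= {S, T, U} \ {U}
{S, T}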